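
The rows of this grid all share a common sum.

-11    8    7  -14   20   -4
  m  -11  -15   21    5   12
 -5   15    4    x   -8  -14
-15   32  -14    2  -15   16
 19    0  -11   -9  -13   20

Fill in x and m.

Row 1 sums to 6 and so does row 5; that's the common total.
In row 3 the known cells total -8, leaving 6 − (-8) = 14.
In row 2 the known cells total 12, leaving 6 − 12 = -6.

x = 14, m = -6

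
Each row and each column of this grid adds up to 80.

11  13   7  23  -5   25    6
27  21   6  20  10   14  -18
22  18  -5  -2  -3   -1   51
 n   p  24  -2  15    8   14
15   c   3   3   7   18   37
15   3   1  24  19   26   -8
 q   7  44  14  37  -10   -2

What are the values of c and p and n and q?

The known cells in row 7 total 90, leaving 80 − 90 = -10 for the blank.
The known cells in row 5 total 83, leaving 80 − 83 = -3 for the blank.
The known cells in column 2 total 59, leaving 80 − 59 = 21 for the blank.
The known cells in row 4 total 80, leaving 80 − 80 = 0 for the blank.

c = -3, p = 21, n = 0, q = -10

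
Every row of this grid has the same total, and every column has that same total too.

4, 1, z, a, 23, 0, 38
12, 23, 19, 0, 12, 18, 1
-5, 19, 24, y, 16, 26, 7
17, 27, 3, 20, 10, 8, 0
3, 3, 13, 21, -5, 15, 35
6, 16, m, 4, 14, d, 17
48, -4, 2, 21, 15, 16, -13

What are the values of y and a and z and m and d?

y = -2, a = 21, z = -2, m = 26, d = 2

Rows 2 and 4 both sum to 85, so that's the common total.
Column 6 has 0 + 18 + 26 + 8 + 15 + 16 = 83; the blank must be 85 − 83 = 2.
Row 3 has -5 + 19 + 24 + 16 + 26 + 7 = 87; the blank must be 85 − 87 = -2.
Column 4 has 0 − 2 + 20 + 21 + 4 + 21 = 64; the blank must be 85 − 64 = 21.
Row 1 has 4 + 1 + 21 + 23 + 0 + 38 = 87; the blank must be 85 − 87 = -2.
Row 6 has 6 + 16 + 4 + 14 + 2 + 17 = 59; the blank must be 85 − 59 = 26.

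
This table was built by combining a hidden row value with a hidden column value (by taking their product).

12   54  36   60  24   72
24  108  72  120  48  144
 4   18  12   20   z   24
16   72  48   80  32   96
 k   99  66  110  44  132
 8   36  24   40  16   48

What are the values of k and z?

k = 22, z = 8

Each row is a constant multiple of every other row — this is a multiplication table with the headers hidden.
Row 5 is 110/60 = 11/6 times row 1, so its entry in column 1 is 12 × 11/6 = 22.
Row 3 is 20/60 = 1/3 times row 1, so its entry in column 5 is 24 × 1/3 = 8.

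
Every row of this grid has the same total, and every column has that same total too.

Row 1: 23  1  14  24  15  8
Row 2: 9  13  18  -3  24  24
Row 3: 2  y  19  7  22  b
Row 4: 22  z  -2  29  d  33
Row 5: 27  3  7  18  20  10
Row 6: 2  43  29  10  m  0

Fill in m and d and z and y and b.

m = 1, d = 3, z = 0, y = 25, b = 10

Rows 1 and 2 both sum to 85, so that's the common total.
The known cells in row 6 total 84, leaving 85 − 84 = 1 for the blank.
The known cells in column 5 total 82, leaving 85 − 82 = 3 for the blank.
The known cells in row 4 total 85, leaving 85 − 85 = 0 for the blank.
The known cells in column 2 total 60, leaving 85 − 60 = 25 for the blank.
The known cells in row 3 total 75, leaving 85 − 75 = 10 for the blank.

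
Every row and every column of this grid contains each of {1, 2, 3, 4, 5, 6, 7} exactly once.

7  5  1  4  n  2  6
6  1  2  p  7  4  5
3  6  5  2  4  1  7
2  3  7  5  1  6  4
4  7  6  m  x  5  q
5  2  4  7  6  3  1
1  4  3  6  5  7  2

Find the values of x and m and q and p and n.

At (row 1, col 5): row 1 already has {1, 2, 4, 5, 6, 7}, so the value is 3.
At (row 5, col 5): column 5 already has {1, 3, 4, 5, 6, 7}, so the value is 2.
At (row 5, col 7): column 7 already has {1, 2, 4, 5, 6, 7}, so the value is 3.
At (row 5, col 4): row 5 already has {2, 3, 4, 5, 6, 7}, so the value is 1.
At (row 2, col 4): row 2 already has {1, 2, 4, 5, 6, 7}, so the value is 3.

x = 2, m = 1, q = 3, p = 3, n = 3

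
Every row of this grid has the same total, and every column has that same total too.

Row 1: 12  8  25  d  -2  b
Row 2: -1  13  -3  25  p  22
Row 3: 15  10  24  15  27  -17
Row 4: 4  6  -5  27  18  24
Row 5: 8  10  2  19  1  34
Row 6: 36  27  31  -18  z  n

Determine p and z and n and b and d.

p = 18, z = 12, n = -14, b = 25, d = 6

Rows 3 and 4 both sum to 74, so that's the common total.
Column 4: 25 + 15 + 27 + 19 − 18 = 68, so its missing entry is 74 − 68 = 6.
Row 2: -1 + 13 − 3 + 25 + 22 = 56, so its missing entry is 74 − 56 = 18.
Column 5: -2 + 18 + 27 + 18 + 1 = 62, so its missing entry is 74 − 62 = 12.
Row 6: 36 + 27 + 31 − 18 + 12 = 88, so its missing entry is 74 − 88 = -14.
Row 1: 12 + 8 + 25 + 6 − 2 = 49, so its missing entry is 74 − 49 = 25.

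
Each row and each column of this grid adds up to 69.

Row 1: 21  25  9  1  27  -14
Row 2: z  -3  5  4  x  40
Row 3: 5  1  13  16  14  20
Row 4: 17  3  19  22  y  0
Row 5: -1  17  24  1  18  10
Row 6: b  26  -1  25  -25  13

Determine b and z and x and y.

The known cells in row 6 total 38, leaving 69 − 38 = 31 for the blank.
The known cells in column 1 total 73, leaving 69 − 73 = -4 for the blank.
The known cells in row 4 total 61, leaving 69 − 61 = 8 for the blank.
The known cells in row 2 total 42, leaving 69 − 42 = 27 for the blank.

b = 31, z = -4, x = 27, y = 8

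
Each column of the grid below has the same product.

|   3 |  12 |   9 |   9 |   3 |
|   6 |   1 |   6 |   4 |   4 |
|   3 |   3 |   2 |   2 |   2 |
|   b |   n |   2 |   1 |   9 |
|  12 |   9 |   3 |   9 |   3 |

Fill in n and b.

n = 2, b = 1

Columns 3 and 5 each multiply to 648, so every column has product 648.
Column 2: 12×1×3×9 = 324, so the missing entry is 648 ÷ 324 = 2.
Column 1: 3×6×3×12 = 648, so the missing entry is 648 ÷ 648 = 1.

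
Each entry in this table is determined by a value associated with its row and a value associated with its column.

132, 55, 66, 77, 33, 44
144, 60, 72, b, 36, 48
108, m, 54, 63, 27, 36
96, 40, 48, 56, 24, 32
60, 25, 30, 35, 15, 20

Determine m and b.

Each row is a constant multiple of every other row — this is a multiplication table with the headers hidden.
Row 3 is 27/33 = 9/11 times row 1, so its entry in column 2 is 55 × 9/11 = 45.
Row 2 is 36/33 = 12/11 times row 1, so its entry in column 4 is 77 × 12/11 = 84.

m = 45, b = 84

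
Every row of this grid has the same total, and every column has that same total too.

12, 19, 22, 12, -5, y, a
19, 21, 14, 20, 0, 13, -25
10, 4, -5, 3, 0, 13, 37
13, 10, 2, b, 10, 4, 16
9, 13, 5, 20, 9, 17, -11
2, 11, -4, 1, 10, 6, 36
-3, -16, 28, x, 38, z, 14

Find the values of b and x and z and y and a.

Rows 2 and 3 both sum to 62, so that's the common total.
Column 7 has -25 + 37 + 16 − 11 + 36 + 14 = 67; the blank must be 62 − 67 = -5.
Row 4 has 13 + 10 + 2 + 10 + 4 + 16 = 55; the blank must be 62 − 55 = 7.
Row 1 has 12 + 19 + 22 + 12 − 5 − 5 = 55; the blank must be 62 − 55 = 7.
Column 6 has 7 + 13 + 13 + 4 + 17 + 6 = 60; the blank must be 62 − 60 = 2.
Row 7 has -3 − 16 + 28 + 38 + 2 + 14 = 63; the blank must be 62 − 63 = -1.

b = 7, x = -1, z = 2, y = 7, a = -5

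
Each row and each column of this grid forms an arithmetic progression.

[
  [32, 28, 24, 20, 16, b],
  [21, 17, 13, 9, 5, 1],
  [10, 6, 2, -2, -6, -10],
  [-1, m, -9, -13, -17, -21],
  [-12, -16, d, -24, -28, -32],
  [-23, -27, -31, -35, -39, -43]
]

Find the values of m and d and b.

m = -5, d = -20, b = 12

Along each row the entries change by -4 per step; down each column they change by -11.
Row 4: from -1 at column 1, stepping by -4 to column 2 gives -5.
Row 5: from -12 at column 1, stepping by -4 to column 3 gives -20.
Row 1: from 32 at column 1, stepping by -4 to column 6 gives 12.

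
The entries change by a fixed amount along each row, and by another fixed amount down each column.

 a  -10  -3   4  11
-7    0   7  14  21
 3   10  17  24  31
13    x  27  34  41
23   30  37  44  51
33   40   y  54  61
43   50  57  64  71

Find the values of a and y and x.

Along each row the entries change by 7 per step; down each column they change by 10.
Row 1: from -10 at column 2, stepping by 7 to column 1 gives -17.
Row 6: from 33 at column 1, stepping by 7 to column 3 gives 47.
Row 4: from 13 at column 1, stepping by 7 to column 2 gives 20.

a = -17, y = 47, x = 20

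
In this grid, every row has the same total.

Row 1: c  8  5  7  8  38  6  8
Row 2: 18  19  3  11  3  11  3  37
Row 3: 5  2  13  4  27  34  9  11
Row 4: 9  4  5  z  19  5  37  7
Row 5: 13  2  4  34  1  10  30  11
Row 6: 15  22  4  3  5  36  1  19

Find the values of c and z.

c = 25, z = 19

Row 2 sums to 105 and so does row 3; that's the common total.
In row 1 the known cells total 80, leaving 105 − 80 = 25.
In row 4 the known cells total 86, leaving 105 − 86 = 19.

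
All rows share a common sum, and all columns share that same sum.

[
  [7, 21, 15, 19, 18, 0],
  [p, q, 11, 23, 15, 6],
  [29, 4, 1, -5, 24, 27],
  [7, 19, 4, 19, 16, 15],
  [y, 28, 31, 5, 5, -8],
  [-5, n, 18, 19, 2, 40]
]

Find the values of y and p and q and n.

Rows 1 and 3 both sum to 80, so that's the common total.
Row 5 has 28 + 31 + 5 + 5 − 8 = 61; the blank must be 80 − 61 = 19.
Column 1 has 7 + 29 + 7 + 19 − 5 = 57; the blank must be 80 − 57 = 23.
Row 2 has 23 + 11 + 23 + 15 + 6 = 78; the blank must be 80 − 78 = 2.
Row 6 has -5 + 18 + 19 + 2 + 40 = 74; the blank must be 80 − 74 = 6.

y = 19, p = 23, q = 2, n = 6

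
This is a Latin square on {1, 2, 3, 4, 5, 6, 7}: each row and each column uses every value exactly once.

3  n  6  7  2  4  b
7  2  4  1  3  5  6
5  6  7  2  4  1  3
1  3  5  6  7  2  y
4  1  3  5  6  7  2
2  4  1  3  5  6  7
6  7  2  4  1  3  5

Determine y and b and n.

For row 1, column 2: column 2 already has {1, 2, 3, 4, 6, 7}; that leaves 5.
For row 4, column 7: row 4 already has {1, 2, 3, 5, 6, 7}; that leaves 4.
For row 1, column 7: row 1 already has {2, 3, 4, 5, 6, 7}; that leaves 1.

y = 4, b = 1, n = 5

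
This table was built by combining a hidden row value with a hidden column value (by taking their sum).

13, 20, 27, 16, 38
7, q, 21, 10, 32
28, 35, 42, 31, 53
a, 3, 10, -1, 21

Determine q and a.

The difference between any two rows is the same in every column — this is an addition table with the headers hidden.
Row 2 minus row 1 is 21 − 27 = -6, so its entry in column 2 is 20 + (-6) = 14.
Row 4 minus row 1 is 10 − 27 = -17, so its entry in column 1 is 13 + (-17) = -4.

q = 14, a = -4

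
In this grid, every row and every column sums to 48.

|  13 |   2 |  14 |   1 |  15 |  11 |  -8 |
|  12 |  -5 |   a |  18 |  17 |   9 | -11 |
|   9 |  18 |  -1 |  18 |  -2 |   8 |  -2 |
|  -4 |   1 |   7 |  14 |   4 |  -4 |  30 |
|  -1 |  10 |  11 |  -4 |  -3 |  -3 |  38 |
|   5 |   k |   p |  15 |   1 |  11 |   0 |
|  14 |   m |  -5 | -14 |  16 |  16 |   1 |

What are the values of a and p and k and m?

Row 7 has 14 − 5 − 14 + 16 + 16 + 1 = 28; the blank must be 48 − 28 = 20.
Row 2 has 12 − 5 + 18 + 17 + 9 − 11 = 40; the blank must be 48 − 40 = 8.
Column 2 has 2 − 5 + 18 + 1 + 10 + 20 = 46; the blank must be 48 − 46 = 2.
Row 6 has 5 + 2 + 15 + 1 + 11 + 0 = 34; the blank must be 48 − 34 = 14.

a = 8, p = 14, k = 2, m = 20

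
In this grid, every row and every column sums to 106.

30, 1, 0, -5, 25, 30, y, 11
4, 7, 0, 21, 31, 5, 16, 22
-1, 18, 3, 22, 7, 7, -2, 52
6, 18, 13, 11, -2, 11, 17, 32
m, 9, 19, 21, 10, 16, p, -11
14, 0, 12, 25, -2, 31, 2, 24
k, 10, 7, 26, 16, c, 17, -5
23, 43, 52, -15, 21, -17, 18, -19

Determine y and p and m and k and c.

y = 14, p = 24, m = 18, k = 12, c = 23

The known cells in column 6 total 83, leaving 106 − 83 = 23 for the blank.
The known cells in row 1 total 92, leaving 106 − 92 = 14 for the blank.
The known cells in column 7 total 82, leaving 106 − 82 = 24 for the blank.
The known cells in row 5 total 88, leaving 106 − 88 = 18 for the blank.
The known cells in row 7 total 94, leaving 106 − 94 = 12 for the blank.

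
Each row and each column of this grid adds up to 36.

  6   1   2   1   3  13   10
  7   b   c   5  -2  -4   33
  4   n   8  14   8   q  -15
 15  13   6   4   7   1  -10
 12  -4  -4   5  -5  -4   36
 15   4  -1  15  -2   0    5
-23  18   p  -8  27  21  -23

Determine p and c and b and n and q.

p = 24, c = 1, b = -4, n = 8, q = 9

Row 7 has -23 + 18 − 8 + 27 + 21 − 23 = 12; the blank must be 36 − 12 = 24.
Column 3 has 2 + 8 + 6 − 4 − 1 + 24 = 35; the blank must be 36 − 35 = 1.
Row 2 has 7 + 1 + 5 − 2 − 4 + 33 = 40; the blank must be 36 − 40 = -4.
Column 2 has 1 − 4 + 13 − 4 + 4 + 18 = 28; the blank must be 36 − 28 = 8.
Row 3 has 4 + 8 + 8 + 14 + 8 − 15 = 27; the blank must be 36 − 27 = 9.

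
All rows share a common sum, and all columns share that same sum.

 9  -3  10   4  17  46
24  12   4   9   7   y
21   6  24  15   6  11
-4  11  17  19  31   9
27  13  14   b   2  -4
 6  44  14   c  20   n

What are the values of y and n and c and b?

y = 27, n = -6, c = 5, b = 31

Rows 1 and 3 both sum to 83, so that's the common total.
Row 5 has 27 + 13 + 14 + 2 − 4 = 52; the blank must be 83 − 52 = 31.
Column 4 has 4 + 9 + 15 + 19 + 31 = 78; the blank must be 83 − 78 = 5.
Row 6 has 6 + 44 + 14 + 5 + 20 = 89; the blank must be 83 − 89 = -6.
Row 2 has 24 + 12 + 4 + 9 + 7 = 56; the blank must be 83 − 56 = 27.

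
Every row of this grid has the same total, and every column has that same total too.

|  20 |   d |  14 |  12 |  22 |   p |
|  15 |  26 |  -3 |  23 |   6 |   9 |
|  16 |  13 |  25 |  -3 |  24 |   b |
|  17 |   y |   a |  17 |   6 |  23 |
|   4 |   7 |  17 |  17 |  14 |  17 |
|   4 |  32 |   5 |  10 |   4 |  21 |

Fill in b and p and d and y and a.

b = 1, p = 5, d = 3, y = -5, a = 18

Rows 2 and 5 both sum to 76, so that's the common total.
Column 3: 14 − 3 + 25 + 17 + 5 = 58, so its missing entry is 76 − 58 = 18.
Row 4: 17 + 18 + 17 + 6 + 23 = 81, so its missing entry is 76 − 81 = -5.
Column 2: 26 + 13 − 5 + 7 + 32 = 73, so its missing entry is 76 − 73 = 3.
Row 1: 20 + 3 + 14 + 12 + 22 = 71, so its missing entry is 76 − 71 = 5.
Row 3: 16 + 13 + 25 − 3 + 24 = 75, so its missing entry is 76 − 75 = 1.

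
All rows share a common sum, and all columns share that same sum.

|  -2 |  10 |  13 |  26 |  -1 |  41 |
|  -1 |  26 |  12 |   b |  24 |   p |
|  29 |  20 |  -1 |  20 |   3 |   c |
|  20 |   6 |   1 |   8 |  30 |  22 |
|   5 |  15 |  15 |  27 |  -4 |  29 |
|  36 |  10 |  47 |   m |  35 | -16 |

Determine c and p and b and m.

c = 16, p = -5, b = 31, m = -25

Rows 1 and 4 both sum to 87, so that's the common total.
The known cells in row 6 total 112, leaving 87 − 112 = -25 for the blank.
The known cells in row 3 total 71, leaving 87 − 71 = 16 for the blank.
The known cells in column 4 total 56, leaving 87 − 56 = 31 for the blank.
The known cells in row 2 total 92, leaving 87 − 92 = -5 for the blank.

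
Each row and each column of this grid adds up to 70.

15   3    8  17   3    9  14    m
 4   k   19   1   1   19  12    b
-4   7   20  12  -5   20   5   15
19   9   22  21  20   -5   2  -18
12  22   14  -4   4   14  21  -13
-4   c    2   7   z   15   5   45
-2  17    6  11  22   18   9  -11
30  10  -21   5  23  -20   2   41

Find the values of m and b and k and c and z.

m = 1, b = 10, k = 4, c = -2, z = 2

The known cells in row 1 total 69, leaving 70 − 69 = 1 for the blank.
The known cells in column 5 total 68, leaving 70 − 68 = 2 for the blank.
The known cells in row 6 total 72, leaving 70 − 72 = -2 for the blank.
The known cells in column 2 total 66, leaving 70 − 66 = 4 for the blank.
The known cells in row 2 total 60, leaving 70 − 60 = 10 for the blank.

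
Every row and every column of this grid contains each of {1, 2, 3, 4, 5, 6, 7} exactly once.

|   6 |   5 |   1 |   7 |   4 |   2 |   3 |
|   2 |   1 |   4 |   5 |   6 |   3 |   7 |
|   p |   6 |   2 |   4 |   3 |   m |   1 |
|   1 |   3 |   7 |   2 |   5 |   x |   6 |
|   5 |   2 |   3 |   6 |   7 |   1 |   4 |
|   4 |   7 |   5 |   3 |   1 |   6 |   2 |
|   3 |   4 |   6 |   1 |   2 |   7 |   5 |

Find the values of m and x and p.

m = 5, x = 4, p = 7

At (row 3, col 1): column 1 already has {1, 2, 3, 4, 5, 6}, so the value is 7.
At (row 3, col 6): row 3 already has {1, 2, 3, 4, 6, 7}, so the value is 5.
For row 4, column 6: row 4 already has {1, 2, 3, 5, 6, 7}; that leaves 4.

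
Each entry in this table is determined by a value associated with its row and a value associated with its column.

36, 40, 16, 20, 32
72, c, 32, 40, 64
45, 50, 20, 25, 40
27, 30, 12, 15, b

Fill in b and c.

Each row is a constant multiple of every other row — this is a multiplication table with the headers hidden.
Row 4 is 15/20 = 3/4 times row 1, so its entry in column 5 is 32 × 3/4 = 24.
Row 2 is 40/20 = 2/1 times row 1, so its entry in column 2 is 40 × 2/1 = 80.

b = 24, c = 80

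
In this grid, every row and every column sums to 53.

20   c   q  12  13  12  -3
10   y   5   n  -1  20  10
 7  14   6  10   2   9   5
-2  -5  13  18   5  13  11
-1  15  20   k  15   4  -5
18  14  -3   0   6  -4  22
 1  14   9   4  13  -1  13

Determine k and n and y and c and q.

k = 5, n = 4, y = 5, c = -4, q = 3

Row 5 has -1 + 15 + 20 + 15 + 4 − 5 = 48; the blank must be 53 − 48 = 5.
Column 3 has 5 + 6 + 13 + 20 − 3 + 9 = 50; the blank must be 53 − 50 = 3.
Row 1 has 20 + 3 + 12 + 13 + 12 − 3 = 57; the blank must be 53 − 57 = -4.
Column 2 has -4 + 14 − 5 + 15 + 14 + 14 = 48; the blank must be 53 − 48 = 5.
Row 2 has 10 + 5 + 5 − 1 + 20 + 10 = 49; the blank must be 53 − 49 = 4.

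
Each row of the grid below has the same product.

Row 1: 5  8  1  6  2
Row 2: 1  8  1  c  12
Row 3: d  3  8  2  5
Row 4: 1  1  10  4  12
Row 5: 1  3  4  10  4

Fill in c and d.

Rows 1 and 5 each multiply to 480, so every row has product 480.
Row 2: 1×8×1×12 = 96, so the missing entry is 480 ÷ 96 = 5.
Row 3: 3×8×2×5 = 240, so the missing entry is 480 ÷ 240 = 2.

c = 5, d = 2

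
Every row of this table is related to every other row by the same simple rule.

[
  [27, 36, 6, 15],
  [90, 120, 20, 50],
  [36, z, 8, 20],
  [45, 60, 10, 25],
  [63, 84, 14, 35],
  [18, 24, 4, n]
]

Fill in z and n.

Each row is a constant multiple of every other row — this is a multiplication table with the headers hidden.
Row 3 is 36/27 = 4/3 times row 1, so its entry in column 2 is 36 × 4/3 = 48.
Row 6 is 18/27 = 2/3 times row 1, so its entry in column 4 is 15 × 2/3 = 10.

z = 48, n = 10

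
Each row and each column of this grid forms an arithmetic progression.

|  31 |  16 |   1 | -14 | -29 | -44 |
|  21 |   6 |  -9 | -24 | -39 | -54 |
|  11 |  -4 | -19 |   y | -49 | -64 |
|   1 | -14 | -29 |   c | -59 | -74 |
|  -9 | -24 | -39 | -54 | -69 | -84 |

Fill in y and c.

y = -34, c = -44

Along each row the entries change by -15 per step; down each column they change by -10.
Row 3: from 11 at column 1, stepping by -15 to column 4 gives -34.
Row 4: from 1 at column 1, stepping by -15 to column 4 gives -44.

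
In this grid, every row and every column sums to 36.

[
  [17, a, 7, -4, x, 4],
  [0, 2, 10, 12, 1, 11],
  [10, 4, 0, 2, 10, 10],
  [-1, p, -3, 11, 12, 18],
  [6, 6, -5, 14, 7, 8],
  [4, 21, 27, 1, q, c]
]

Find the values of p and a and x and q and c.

p = -1, a = 4, x = 8, q = -2, c = -15

Column 6: 4 + 11 + 10 + 18 + 8 = 51, so its missing entry is 36 − 51 = -15.
Row 4: -1 − 3 + 11 + 12 + 18 = 37, so its missing entry is 36 − 37 = -1.
Column 2: 2 + 4 − 1 + 6 + 21 = 32, so its missing entry is 36 − 32 = 4.
Row 1: 17 + 4 + 7 − 4 + 4 = 28, so its missing entry is 36 − 28 = 8.
Row 6: 4 + 21 + 27 + 1 − 15 = 38, so its missing entry is 36 − 38 = -2.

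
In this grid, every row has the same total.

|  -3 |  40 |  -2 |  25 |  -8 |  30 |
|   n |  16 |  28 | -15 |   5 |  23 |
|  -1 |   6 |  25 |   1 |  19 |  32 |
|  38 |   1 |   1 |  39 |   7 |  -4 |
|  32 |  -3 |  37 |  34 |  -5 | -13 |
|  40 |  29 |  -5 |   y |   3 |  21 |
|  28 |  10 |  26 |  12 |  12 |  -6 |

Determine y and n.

Row 1 sums to 82 and so does row 7; that's the common total.
In row 6 the known cells total 88, leaving 82 − 88 = -6.
In row 2 the known cells total 57, leaving 82 − 57 = 25.

y = -6, n = 25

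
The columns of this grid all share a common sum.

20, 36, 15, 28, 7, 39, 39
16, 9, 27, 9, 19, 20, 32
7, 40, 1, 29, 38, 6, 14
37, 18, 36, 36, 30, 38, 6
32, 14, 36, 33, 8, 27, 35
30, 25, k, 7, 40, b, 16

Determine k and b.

k = 27, b = 12

Column 5 sums to 142 and so does column 7; that's the common total.
In column 3 the known cells total 115, leaving 142 − 115 = 27.
In column 6 the known cells total 130, leaving 142 − 130 = 12.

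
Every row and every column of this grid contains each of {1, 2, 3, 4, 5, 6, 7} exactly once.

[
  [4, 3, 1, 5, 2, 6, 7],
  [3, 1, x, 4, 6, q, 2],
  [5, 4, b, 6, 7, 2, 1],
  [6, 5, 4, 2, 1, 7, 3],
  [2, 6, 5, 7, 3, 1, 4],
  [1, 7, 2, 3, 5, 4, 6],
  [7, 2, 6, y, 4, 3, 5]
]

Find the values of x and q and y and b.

x = 7, q = 5, y = 1, b = 3

At (row 7, col 4): row 7 already has {2, 3, 4, 5, 6, 7}, so the value is 1.
Cell (2,6): column 6 already has {1, 2, 3, 4, 6, 7} → 5.
At (row 2, col 3): row 2 already has {1, 2, 3, 4, 5, 6}, so the value is 7.
Cell (3,3): row 3 already has {1, 2, 4, 5, 6, 7} → 3.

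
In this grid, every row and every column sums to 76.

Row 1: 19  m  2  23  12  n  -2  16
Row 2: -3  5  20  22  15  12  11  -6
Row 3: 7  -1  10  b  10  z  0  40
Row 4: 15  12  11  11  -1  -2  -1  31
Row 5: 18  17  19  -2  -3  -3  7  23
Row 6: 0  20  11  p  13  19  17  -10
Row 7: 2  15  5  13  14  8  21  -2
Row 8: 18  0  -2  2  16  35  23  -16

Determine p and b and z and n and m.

The known cells in column 2 total 68, leaving 76 − 68 = 8 for the blank.
The known cells in row 1 total 78, leaving 76 − 78 = -2 for the blank.
The known cells in row 6 total 70, leaving 76 − 70 = 6 for the blank.
The known cells in column 4 total 75, leaving 76 − 75 = 1 for the blank.
The known cells in row 3 total 67, leaving 76 − 67 = 9 for the blank.

p = 6, b = 1, z = 9, n = -2, m = 8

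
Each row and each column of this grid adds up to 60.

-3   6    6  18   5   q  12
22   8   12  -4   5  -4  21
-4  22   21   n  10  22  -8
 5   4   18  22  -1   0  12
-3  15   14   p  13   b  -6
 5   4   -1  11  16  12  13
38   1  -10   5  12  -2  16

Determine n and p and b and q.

n = -3, p = 11, b = 16, q = 16

The known cells in row 3 total 63, leaving 60 − 63 = -3 for the blank.
The known cells in row 1 total 44, leaving 60 − 44 = 16 for the blank.
The known cells in column 6 total 44, leaving 60 − 44 = 16 for the blank.
The known cells in row 5 total 49, leaving 60 − 49 = 11 for the blank.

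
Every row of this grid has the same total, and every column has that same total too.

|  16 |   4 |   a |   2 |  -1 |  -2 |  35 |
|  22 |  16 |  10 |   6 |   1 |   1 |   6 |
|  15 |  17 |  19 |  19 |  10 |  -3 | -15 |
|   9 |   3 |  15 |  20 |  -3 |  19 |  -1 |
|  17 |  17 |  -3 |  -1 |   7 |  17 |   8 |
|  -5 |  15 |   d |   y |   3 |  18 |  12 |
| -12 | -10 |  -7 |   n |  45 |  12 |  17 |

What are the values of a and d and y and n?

Rows 2 and 3 both sum to 62, so that's the common total.
Row 1 has 16 + 4 + 2 − 1 − 2 + 35 = 54; the blank must be 62 − 54 = 8.
Row 7 has -12 − 10 − 7 + 45 + 12 + 17 = 45; the blank must be 62 − 45 = 17.
Column 4 has 2 + 6 + 19 + 20 − 1 + 17 = 63; the blank must be 62 − 63 = -1.
Row 6 has -5 + 15 − 1 + 3 + 18 + 12 = 42; the blank must be 62 − 42 = 20.

a = 8, d = 20, y = -1, n = 17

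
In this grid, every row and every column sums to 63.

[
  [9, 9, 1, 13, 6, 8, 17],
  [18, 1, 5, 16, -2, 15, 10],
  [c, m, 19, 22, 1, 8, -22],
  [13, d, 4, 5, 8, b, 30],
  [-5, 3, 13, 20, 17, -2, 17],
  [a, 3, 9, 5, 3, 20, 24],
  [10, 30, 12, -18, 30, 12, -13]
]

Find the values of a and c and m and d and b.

a = -1, c = 19, m = 16, d = 1, b = 2

Row 6 has 3 + 9 + 5 + 3 + 20 + 24 = 64; the blank must be 63 − 64 = -1.
Column 1 has 9 + 18 + 13 − 5 − 1 + 10 = 44; the blank must be 63 − 44 = 19.
Row 3 has 19 + 19 + 22 + 1 + 8 − 22 = 47; the blank must be 63 − 47 = 16.
Column 2 has 9 + 1 + 16 + 3 + 3 + 30 = 62; the blank must be 63 − 62 = 1.
Row 4 has 13 + 1 + 4 + 5 + 8 + 30 = 61; the blank must be 63 − 61 = 2.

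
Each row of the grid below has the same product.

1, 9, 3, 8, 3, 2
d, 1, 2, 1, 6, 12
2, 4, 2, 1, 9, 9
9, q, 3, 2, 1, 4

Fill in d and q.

d = 9, q = 6

Rows 1 and 3 each multiply to 1296, so every row has product 1296.
Row 2: 1×2×1×6×12 = 144, so the missing entry is 1296 ÷ 144 = 9.
Row 4: 9×3×2×1×4 = 216, so the missing entry is 1296 ÷ 216 = 6.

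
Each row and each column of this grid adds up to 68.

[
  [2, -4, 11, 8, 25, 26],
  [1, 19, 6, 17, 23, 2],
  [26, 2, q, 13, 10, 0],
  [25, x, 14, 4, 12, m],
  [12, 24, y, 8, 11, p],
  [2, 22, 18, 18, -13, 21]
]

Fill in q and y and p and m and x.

Column 2 has -4 + 19 + 2 + 24 + 22 = 63; the blank must be 68 − 63 = 5.
Row 3 has 26 + 2 + 13 + 10 + 0 = 51; the blank must be 68 − 51 = 17.
Column 3 has 11 + 6 + 17 + 14 + 18 = 66; the blank must be 68 − 66 = 2.
Row 5 has 12 + 24 + 2 + 8 + 11 = 57; the blank must be 68 − 57 = 11.
Row 4 has 25 + 5 + 14 + 4 + 12 = 60; the blank must be 68 − 60 = 8.

q = 17, y = 2, p = 11, m = 8, x = 5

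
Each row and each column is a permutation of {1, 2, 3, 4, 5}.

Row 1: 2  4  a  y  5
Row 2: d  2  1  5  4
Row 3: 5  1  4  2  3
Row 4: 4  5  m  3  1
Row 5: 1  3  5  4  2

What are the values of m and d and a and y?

m = 2, d = 3, a = 3, y = 1

For row 2, column 1: row 2 already has {1, 2, 4, 5}; that leaves 3.
At (row 1, col 4): column 4 already has {2, 3, 4, 5}, so the value is 1.
For row 1, column 3: row 1 already has {1, 2, 4, 5}; that leaves 3.
Cell (4,3): row 4 already has {1, 3, 4, 5} → 2.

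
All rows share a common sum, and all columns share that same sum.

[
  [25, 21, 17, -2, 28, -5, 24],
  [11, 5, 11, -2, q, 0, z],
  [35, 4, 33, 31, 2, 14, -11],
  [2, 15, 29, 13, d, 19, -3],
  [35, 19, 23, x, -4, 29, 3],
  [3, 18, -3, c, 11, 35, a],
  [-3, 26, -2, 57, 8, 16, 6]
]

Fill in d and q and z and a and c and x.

d = 33, q = 30, z = 53, a = 36, c = 8, x = 3

Rows 1 and 3 both sum to 108, so that's the common total.
Row 4: 2 + 15 + 29 + 13 + 19 − 3 = 75, so its missing entry is 108 − 75 = 33.
Row 5: 35 + 19 + 23 − 4 + 29 + 3 = 105, so its missing entry is 108 − 105 = 3.
Column 5: 28 + 2 + 33 − 4 + 11 + 8 = 78, so its missing entry is 108 − 78 = 30.
Column 4: -2 − 2 + 31 + 13 + 3 + 57 = 100, so its missing entry is 108 − 100 = 8.
Row 6: 3 + 18 − 3 + 8 + 11 + 35 = 72, so its missing entry is 108 − 72 = 36.
Row 2: 11 + 5 + 11 − 2 + 30 + 0 = 55, so its missing entry is 108 − 55 = 53.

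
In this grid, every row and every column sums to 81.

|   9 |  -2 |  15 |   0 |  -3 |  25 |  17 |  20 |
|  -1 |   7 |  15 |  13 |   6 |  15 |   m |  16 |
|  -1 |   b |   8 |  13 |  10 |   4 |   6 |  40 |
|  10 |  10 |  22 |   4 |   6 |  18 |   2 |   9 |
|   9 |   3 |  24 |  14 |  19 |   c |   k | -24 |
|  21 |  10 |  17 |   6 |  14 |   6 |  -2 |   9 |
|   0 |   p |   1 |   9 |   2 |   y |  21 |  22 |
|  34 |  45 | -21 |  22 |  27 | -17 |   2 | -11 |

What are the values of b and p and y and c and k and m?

b = 1, p = 7, y = 19, c = 11, k = 25, m = 10

Row 3 has -1 + 8 + 13 + 10 + 4 + 6 + 40 = 80; the blank must be 81 − 80 = 1.
Column 2 has -2 + 7 + 1 + 10 + 3 + 10 + 45 = 74; the blank must be 81 − 74 = 7.
Row 7 has 0 + 7 + 1 + 9 + 2 + 21 + 22 = 62; the blank must be 81 − 62 = 19.
Column 6 has 25 + 15 + 4 + 18 + 6 + 19 − 17 = 70; the blank must be 81 − 70 = 11.
Row 5 has 9 + 3 + 24 + 14 + 19 + 11 − 24 = 56; the blank must be 81 − 56 = 25.
Row 2 has -1 + 7 + 15 + 13 + 6 + 15 + 16 = 71; the blank must be 81 − 71 = 10.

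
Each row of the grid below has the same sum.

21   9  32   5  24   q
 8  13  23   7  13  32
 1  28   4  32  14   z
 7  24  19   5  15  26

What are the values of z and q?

z = 17, q = 5

Row 2 sums to 96 and so does row 4; that's the common total.
In row 3 the known cells total 79, leaving 96 − 79 = 17.
In row 1 the known cells total 91, leaving 96 − 91 = 5.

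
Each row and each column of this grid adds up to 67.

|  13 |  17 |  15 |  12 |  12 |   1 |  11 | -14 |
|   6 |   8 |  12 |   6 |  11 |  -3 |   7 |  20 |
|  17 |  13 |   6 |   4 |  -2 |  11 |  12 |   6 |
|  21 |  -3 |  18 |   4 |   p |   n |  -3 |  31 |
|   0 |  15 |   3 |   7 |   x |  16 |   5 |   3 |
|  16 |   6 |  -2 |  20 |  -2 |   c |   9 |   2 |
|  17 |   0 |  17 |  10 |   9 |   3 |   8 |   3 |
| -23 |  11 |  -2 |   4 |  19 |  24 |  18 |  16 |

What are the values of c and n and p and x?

c = 18, n = -3, p = 2, x = 18

The known cells in row 5 total 49, leaving 67 − 49 = 18 for the blank.
The known cells in row 6 total 49, leaving 67 − 49 = 18 for the blank.
The known cells in column 5 total 65, leaving 67 − 65 = 2 for the blank.
The known cells in row 4 total 70, leaving 67 − 70 = -3 for the blank.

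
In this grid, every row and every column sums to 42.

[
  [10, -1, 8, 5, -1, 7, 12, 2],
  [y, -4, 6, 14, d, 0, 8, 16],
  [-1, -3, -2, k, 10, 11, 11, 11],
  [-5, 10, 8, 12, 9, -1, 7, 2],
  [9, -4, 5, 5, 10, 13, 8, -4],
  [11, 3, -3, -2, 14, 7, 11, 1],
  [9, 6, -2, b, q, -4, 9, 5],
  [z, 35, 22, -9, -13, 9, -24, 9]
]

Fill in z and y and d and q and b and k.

z = 13, y = -4, d = 6, q = 7, b = 12, k = 5

Row 8 has 35 + 22 − 9 − 13 + 9 − 24 + 9 = 29; the blank must be 42 − 29 = 13.
Row 3 has -1 − 3 − 2 + 10 + 11 + 11 + 11 = 37; the blank must be 42 − 37 = 5.
Column 1 has 10 − 1 − 5 + 9 + 11 + 9 + 13 = 46; the blank must be 42 − 46 = -4.
Row 2 has -4 − 4 + 6 + 14 + 0 + 8 + 16 = 36; the blank must be 42 − 36 = 6.
Column 5 has -1 + 6 + 10 + 9 + 10 + 14 − 13 = 35; the blank must be 42 − 35 = 7.
Row 7 has 9 + 6 − 2 + 7 − 4 + 9 + 5 = 30; the blank must be 42 − 30 = 12.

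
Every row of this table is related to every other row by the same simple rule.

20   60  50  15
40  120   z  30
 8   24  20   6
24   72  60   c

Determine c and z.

Each row is a constant multiple of every other row — this is a multiplication table with the headers hidden.
Row 4 is 72/60 = 6/5 times row 1, so its entry in column 4 is 15 × 6/5 = 18.
Row 2 is 120/60 = 2/1 times row 1, so its entry in column 3 is 50 × 2/1 = 100.

c = 18, z = 100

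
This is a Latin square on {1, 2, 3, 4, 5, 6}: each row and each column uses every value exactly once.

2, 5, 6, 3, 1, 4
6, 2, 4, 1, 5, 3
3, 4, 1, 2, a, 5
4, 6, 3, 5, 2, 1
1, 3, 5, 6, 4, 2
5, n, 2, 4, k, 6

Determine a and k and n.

Cell (6,2): column 2 already has {2, 3, 4, 5, 6} → 1.
At (row 6, col 5): row 6 already has {1, 2, 4, 5, 6}, so the value is 3.
At (row 3, col 5): row 3 already has {1, 2, 3, 4, 5}, so the value is 6.

a = 6, k = 3, n = 1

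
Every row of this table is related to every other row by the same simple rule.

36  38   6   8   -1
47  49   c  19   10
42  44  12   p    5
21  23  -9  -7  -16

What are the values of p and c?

p = 14, c = 17

The difference between any two rows is the same in every column — this is an addition table with the headers hidden.
Row 3 minus row 1 is 5 − (-1) = 6, so its entry in column 4 is 8 + 6 = 14.
Row 2 minus row 1 is 10 − (-1) = 11, so its entry in column 3 is 6 + 11 = 17.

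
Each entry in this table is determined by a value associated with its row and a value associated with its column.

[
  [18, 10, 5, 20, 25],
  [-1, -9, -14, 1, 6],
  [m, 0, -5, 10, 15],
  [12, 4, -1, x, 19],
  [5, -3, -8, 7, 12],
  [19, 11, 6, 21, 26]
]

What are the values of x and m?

x = 14, m = 8

The difference between any two rows is the same in every column — this is an addition table with the headers hidden.
Row 4 minus row 1 is 4 − 10 = -6, so its entry in column 4 is 20 + (-6) = 14.
Row 3 minus row 1 is 0 − 10 = -10, so its entry in column 1 is 18 + (-10) = 8.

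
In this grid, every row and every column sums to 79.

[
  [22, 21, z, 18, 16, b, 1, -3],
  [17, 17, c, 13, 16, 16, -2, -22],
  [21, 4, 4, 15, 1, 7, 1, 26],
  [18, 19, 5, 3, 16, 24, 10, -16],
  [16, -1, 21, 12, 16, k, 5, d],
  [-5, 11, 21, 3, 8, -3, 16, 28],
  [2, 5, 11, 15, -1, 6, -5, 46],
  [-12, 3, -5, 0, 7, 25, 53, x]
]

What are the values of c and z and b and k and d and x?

c = 24, z = -2, b = 6, k = -2, d = 12, x = 8

Row 2: 17 + 17 + 13 + 16 + 16 − 2 − 22 = 55, so its missing entry is 79 − 55 = 24.
Row 8: -12 + 3 − 5 + 0 + 7 + 25 + 53 = 71, so its missing entry is 79 − 71 = 8.
Column 3: 24 + 4 + 5 + 21 + 21 + 11 − 5 = 81, so its missing entry is 79 − 81 = -2.
Row 1: 22 + 21 − 2 + 18 + 16 + 1 − 3 = 73, so its missing entry is 79 − 73 = 6.
Column 6: 6 + 16 + 7 + 24 − 3 + 6 + 25 = 81, so its missing entry is 79 − 81 = -2.
Row 5: 16 − 1 + 21 + 12 + 16 − 2 + 5 = 67, so its missing entry is 79 − 67 = 12.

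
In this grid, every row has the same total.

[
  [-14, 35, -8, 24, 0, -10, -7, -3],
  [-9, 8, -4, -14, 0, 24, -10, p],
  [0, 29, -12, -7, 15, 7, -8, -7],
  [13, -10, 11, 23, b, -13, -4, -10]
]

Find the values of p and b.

p = 22, b = 7

Rows 1 and 3 both add up to 17, so every row sums to 17.
Row 2: -9 + 8 − 4 − 14 + 0 + 24 − 10 = -5, so the missing entry is 17 − (-5) = 22.
Row 4: 13 − 10 + 11 + 23 − 13 − 4 − 10 = 10, so the missing entry is 17 − 10 = 7.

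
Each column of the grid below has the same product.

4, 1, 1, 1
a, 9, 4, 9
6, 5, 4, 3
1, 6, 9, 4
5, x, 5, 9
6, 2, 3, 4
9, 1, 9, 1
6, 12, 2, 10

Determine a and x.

a = 1, x = 6

Columns 3 and 4 each multiply to 38880, so every column has product 38880.
Column 1: 4×6×1×5×6×9×6 = 38880, so the missing entry is 38880 ÷ 38880 = 1.
Column 2: 1×9×5×6×2×1×12 = 6480, so the missing entry is 38880 ÷ 6480 = 6.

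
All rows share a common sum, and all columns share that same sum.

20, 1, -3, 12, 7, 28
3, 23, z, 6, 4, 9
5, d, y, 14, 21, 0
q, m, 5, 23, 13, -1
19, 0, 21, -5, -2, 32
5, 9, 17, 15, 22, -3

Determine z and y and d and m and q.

Rows 1 and 5 both sum to 65, so that's the common total.
Row 2: 3 + 23 + 6 + 4 + 9 = 45, so its missing entry is 65 − 45 = 20.
Column 1: 20 + 3 + 5 + 19 + 5 = 52, so its missing entry is 65 − 52 = 13.
Row 4: 13 + 5 + 23 + 13 − 1 = 53, so its missing entry is 65 − 53 = 12.
Column 2: 1 + 23 + 12 + 0 + 9 = 45, so its missing entry is 65 − 45 = 20.
Row 3: 5 + 20 + 14 + 21 + 0 = 60, so its missing entry is 65 − 60 = 5.

z = 20, y = 5, d = 20, m = 12, q = 13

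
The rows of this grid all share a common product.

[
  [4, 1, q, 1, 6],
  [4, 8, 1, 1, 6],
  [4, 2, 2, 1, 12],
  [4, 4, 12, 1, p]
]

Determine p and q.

Rows 2 and 3 each multiply to 192, so every row has product 192.
Row 4: 4×4×12×1 = 192, so the missing entry is 192 ÷ 192 = 1.
Row 1: 4×1×1×6 = 24, so the missing entry is 192 ÷ 24 = 8.

p = 1, q = 8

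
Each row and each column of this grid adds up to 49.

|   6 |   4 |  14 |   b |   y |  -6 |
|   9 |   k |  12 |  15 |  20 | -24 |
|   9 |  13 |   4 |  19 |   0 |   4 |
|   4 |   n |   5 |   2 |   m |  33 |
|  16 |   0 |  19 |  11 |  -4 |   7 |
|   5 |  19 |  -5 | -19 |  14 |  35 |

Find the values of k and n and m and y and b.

k = 17, n = -4, m = 9, y = 10, b = 21

The known cells in row 2 total 32, leaving 49 − 32 = 17 for the blank.
The known cells in column 2 total 53, leaving 49 − 53 = -4 for the blank.
The known cells in row 4 total 40, leaving 49 − 40 = 9 for the blank.
The known cells in column 5 total 39, leaving 49 − 39 = 10 for the blank.
The known cells in row 1 total 28, leaving 49 − 28 = 21 for the blank.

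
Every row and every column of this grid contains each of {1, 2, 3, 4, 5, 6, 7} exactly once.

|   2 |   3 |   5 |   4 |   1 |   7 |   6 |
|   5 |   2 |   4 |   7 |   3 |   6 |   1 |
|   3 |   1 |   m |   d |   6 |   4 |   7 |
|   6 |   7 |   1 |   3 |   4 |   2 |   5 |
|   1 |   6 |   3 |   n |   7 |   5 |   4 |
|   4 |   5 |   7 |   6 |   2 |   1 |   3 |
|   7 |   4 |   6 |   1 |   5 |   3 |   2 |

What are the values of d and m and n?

At (row 5, col 4): row 5 already has {1, 3, 4, 5, 6, 7}, so the value is 2.
At (row 3, col 4): column 4 already has {1, 2, 3, 4, 6, 7}, so the value is 5.
At (row 3, col 3): row 3 already has {1, 3, 4, 5, 6, 7}, so the value is 2.

d = 5, m = 2, n = 2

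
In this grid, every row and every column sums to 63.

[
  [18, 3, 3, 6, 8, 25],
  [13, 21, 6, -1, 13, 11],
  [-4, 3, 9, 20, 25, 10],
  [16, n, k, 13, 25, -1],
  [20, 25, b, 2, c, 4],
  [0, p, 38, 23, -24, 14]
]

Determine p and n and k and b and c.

Column 5 has 8 + 13 + 25 + 25 − 24 = 47; the blank must be 63 − 47 = 16.
Row 6 has 0 + 38 + 23 − 24 + 14 = 51; the blank must be 63 − 51 = 12.
Column 2 has 3 + 21 + 3 + 25 + 12 = 64; the blank must be 63 − 64 = -1.
Row 5 has 20 + 25 + 2 + 16 + 4 = 67; the blank must be 63 − 67 = -4.
Row 4 has 16 − 1 + 13 + 25 − 1 = 52; the blank must be 63 − 52 = 11.

p = 12, n = -1, k = 11, b = -4, c = 16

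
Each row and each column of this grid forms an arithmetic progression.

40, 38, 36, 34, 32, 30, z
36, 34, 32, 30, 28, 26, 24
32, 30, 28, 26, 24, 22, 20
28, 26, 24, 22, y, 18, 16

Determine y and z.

Along each row the entries change by -2 per step; down each column they change by -4.
Row 4: from 28 at column 1, stepping by -2 to column 5 gives 20.
Row 1: from 40 at column 1, stepping by -2 to column 7 gives 28.

y = 20, z = 28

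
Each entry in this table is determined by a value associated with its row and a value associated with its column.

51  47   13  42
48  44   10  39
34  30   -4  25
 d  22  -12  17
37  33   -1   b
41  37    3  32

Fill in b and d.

The difference between any two rows is the same in every column — this is an addition table with the headers hidden.
Row 5 minus row 1 is -1 − 13 = -14, so its entry in column 4 is 42 + (-14) = 28.
Row 4 minus row 1 is -12 − 13 = -25, so its entry in column 1 is 51 + (-25) = 26.

b = 28, d = 26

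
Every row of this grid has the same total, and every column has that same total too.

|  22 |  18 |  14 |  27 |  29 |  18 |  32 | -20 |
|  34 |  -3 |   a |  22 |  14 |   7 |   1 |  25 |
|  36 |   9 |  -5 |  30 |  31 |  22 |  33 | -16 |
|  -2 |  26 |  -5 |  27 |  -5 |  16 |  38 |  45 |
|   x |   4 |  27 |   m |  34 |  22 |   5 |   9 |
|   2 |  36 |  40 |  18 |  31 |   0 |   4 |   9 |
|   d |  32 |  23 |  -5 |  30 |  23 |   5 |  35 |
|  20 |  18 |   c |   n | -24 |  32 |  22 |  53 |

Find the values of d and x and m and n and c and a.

d = -3, x = 31, m = 8, n = 13, c = 6, a = 40

Rows 1 and 3 both sum to 140, so that's the common total.
The known cells in row 2 total 100, leaving 140 − 100 = 40 for the blank.
The known cells in column 3 total 134, leaving 140 − 134 = 6 for the blank.
The known cells in row 8 total 127, leaving 140 − 127 = 13 for the blank.
The known cells in column 4 total 132, leaving 140 − 132 = 8 for the blank.
The known cells in row 5 total 109, leaving 140 − 109 = 31 for the blank.
The known cells in row 7 total 143, leaving 140 − 143 = -3 for the blank.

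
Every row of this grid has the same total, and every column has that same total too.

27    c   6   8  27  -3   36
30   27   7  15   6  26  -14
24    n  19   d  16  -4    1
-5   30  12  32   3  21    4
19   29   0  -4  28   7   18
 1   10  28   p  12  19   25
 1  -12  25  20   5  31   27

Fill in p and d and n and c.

p = 2, d = 24, n = 17, c = -4

Rows 2 and 4 both sum to 97, so that's the common total.
The known cells in row 6 total 95, leaving 97 − 95 = 2 for the blank.
The known cells in column 4 total 73, leaving 97 − 73 = 24 for the blank.
The known cells in row 3 total 80, leaving 97 − 80 = 17 for the blank.
The known cells in row 1 total 101, leaving 97 − 101 = -4 for the blank.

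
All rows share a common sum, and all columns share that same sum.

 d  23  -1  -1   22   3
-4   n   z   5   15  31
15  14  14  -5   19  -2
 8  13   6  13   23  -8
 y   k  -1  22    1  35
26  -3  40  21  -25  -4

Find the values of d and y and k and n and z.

Rows 3 and 4 both sum to 55, so that's the common total.
Column 3 has -1 + 14 + 6 − 1 + 40 = 58; the blank must be 55 − 58 = -3.
Row 1 has 23 − 1 − 1 + 22 + 3 = 46; the blank must be 55 − 46 = 9.
Column 1 has 9 − 4 + 15 + 8 + 26 = 54; the blank must be 55 − 54 = 1.
Row 2 has -4 − 3 + 5 + 15 + 31 = 44; the blank must be 55 − 44 = 11.
Row 5 has 1 − 1 + 22 + 1 + 35 = 58; the blank must be 55 − 58 = -3.

d = 9, y = 1, k = -3, n = 11, z = -3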